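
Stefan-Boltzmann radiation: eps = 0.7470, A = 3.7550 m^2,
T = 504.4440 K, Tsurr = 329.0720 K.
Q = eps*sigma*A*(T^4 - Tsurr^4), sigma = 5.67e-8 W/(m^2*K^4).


T^4 = 6.4752e+10
Tsurr^4 = 1.1726e+10
Q = 0.7470 * 5.67e-8 * 3.7550 * 5.3025e+10 = 8433.3043 W

8433.3043 W


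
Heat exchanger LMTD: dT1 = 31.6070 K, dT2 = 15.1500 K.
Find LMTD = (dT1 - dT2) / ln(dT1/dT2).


dT1/dT2 = 2.0863
ln(dT1/dT2) = 0.7354
LMTD = 16.4570 / 0.7354 = 22.3790 K

22.3790 K


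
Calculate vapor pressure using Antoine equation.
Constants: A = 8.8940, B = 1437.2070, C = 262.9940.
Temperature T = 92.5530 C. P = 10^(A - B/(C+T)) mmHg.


C+T = 355.5470
B/(C+T) = 4.0422
log10(P) = 8.8940 - 4.0422 = 4.8518
P = 10^4.8518 = 71081.7393 mmHg

71081.7393 mmHg


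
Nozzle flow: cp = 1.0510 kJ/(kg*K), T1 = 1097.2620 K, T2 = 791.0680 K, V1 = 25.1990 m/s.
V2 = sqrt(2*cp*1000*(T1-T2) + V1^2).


dT = 306.1940 K
2*cp*1000*dT = 643619.7880
V1^2 = 634.9896
V2 = sqrt(644254.7776) = 802.6548 m/s

802.6548 m/s


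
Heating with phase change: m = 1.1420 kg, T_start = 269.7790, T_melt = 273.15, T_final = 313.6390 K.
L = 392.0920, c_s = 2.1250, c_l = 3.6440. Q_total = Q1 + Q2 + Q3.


Q1 (sensible, solid) = 1.1420 * 2.1250 * 3.3710 = 8.1806 kJ
Q2 (latent) = 1.1420 * 392.0920 = 447.7691 kJ
Q3 (sensible, liquid) = 1.1420 * 3.6440 * 40.4890 = 168.4929 kJ
Q_total = 624.4425 kJ

624.4425 kJ


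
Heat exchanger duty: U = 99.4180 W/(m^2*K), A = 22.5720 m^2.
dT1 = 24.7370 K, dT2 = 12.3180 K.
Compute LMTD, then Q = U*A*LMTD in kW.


LMTD = 17.8117 K
Q = 99.4180 * 22.5720 * 17.8117 = 39970.5695 W = 39.9706 kW

39.9706 kW


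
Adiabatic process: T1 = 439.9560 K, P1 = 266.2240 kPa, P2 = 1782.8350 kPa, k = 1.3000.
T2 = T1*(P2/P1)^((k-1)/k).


(k-1)/k = 0.2308
(P2/P1)^exp = 1.5509
T2 = 439.9560 * 1.5509 = 682.3281 K

682.3281 K


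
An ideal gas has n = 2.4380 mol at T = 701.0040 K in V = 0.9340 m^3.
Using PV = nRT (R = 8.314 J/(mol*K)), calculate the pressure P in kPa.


P = nRT/V = 2.4380 * 8.314 * 701.0040 / 0.9340
= 14209.0230 / 0.9340 = 15213.0867 Pa = 15.2131 kPa

15.2131 kPa


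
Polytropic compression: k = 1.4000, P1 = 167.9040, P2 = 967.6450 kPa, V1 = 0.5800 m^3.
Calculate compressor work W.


(k-1)/k = 0.2857
(P2/P1)^exp = 1.6494
W = 3.5000 * 167.9040 * 0.5800 * (1.6494 - 1) = 221.3500 kJ

221.3500 kJ


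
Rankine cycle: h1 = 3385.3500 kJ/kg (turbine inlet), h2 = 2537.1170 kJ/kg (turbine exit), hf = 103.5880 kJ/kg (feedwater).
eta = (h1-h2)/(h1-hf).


W = 848.2330 kJ/kg
Q_in = 3281.7620 kJ/kg
eta = 0.2585 = 25.8469%

eta = 25.8469%


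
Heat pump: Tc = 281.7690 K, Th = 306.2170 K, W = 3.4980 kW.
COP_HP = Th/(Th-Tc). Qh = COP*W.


COP = 306.2170 / 24.4480 = 12.5252
Qh = 12.5252 * 3.4980 = 43.8133 kW

COP = 12.5252, Qh = 43.8133 kW


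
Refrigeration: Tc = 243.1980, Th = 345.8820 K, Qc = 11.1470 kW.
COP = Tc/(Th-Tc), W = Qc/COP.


COP = 243.1980 / 102.6840 = 2.3684
W = 11.1470 / 2.3684 = 4.7065 kW

COP = 2.3684, W = 4.7065 kW


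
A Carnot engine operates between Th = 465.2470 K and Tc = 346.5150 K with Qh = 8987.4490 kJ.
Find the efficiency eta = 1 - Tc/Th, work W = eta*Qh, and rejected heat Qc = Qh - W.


eta = 1 - 346.5150/465.2470 = 0.2552
W = 0.2552 * 8987.4490 = 2293.6156 kJ
Qc = 8987.4490 - 2293.6156 = 6693.8334 kJ

eta = 25.5202%, W = 2293.6156 kJ, Qc = 6693.8334 kJ


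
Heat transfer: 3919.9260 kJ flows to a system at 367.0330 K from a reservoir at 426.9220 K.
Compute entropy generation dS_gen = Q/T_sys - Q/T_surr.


dS_sys = 3919.9260/367.0330 = 10.6800 kJ/K
dS_surr = -3919.9260/426.9220 = -9.1818 kJ/K
dS_gen = 10.6800 - 9.1818 = 1.4982 kJ/K (irreversible)

dS_gen = 1.4982 kJ/K, irreversible


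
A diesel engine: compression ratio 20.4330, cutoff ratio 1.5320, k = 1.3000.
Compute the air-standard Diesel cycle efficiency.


r^(k-1) = 2.4723
rc^k = 1.7412
eta = 0.5665 = 56.6537%

56.6537%


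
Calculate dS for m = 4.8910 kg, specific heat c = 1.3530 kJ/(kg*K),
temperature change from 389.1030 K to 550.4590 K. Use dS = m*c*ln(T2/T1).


T2/T1 = 1.4147
ln(T2/T1) = 0.3469
dS = 4.8910 * 1.3530 * 0.3469 = 2.2957 kJ/K

2.2957 kJ/K


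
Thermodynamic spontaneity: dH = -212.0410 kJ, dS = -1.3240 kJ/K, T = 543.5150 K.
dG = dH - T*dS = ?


T*dS = 543.5150 * -1.3240 = -719.6139 kJ
dG = -212.0410 + 719.6139 = 507.5729 kJ (non-spontaneous)

dG = 507.5729 kJ, non-spontaneous


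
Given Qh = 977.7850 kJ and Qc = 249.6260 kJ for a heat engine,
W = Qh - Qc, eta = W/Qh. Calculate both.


W = 977.7850 - 249.6260 = 728.1590 kJ
eta = 728.1590 / 977.7850 = 0.7447 = 74.4703%

W = 728.1590 kJ, eta = 74.4703%


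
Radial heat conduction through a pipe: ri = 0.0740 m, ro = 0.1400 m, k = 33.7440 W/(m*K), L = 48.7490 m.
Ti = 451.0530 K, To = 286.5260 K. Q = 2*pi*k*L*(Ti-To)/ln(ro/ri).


dT = 164.5270 K
ln(ro/ri) = 0.6376
Q = 2*pi*33.7440*48.7490*164.5270 / 0.6376 = 2667143.9423 W

2667143.9423 W


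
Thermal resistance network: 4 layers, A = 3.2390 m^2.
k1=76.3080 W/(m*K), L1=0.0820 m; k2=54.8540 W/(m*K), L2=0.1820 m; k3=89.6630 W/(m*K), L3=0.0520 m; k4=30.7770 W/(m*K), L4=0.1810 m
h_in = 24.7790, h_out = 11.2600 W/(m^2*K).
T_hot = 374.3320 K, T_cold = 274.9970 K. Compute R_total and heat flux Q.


R_conv_in = 1/(24.7790*3.2390) = 0.0125
R_1 = 0.0820/(76.3080*3.2390) = 0.0003
R_2 = 0.1820/(54.8540*3.2390) = 0.0010
R_3 = 0.0520/(89.6630*3.2390) = 0.0002
R_4 = 0.1810/(30.7770*3.2390) = 0.0018
R_conv_out = 1/(11.2600*3.2390) = 0.0274
R_total = 0.0432 K/W
Q = 99.3350 / 0.0432 = 2297.8554 W

R_total = 0.0432 K/W, Q = 2297.8554 W


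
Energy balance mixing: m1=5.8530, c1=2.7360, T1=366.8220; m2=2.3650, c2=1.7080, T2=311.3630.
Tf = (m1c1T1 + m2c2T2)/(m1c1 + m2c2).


num = 7131.9430
den = 20.0532
Tf = 355.6506 K

355.6506 K


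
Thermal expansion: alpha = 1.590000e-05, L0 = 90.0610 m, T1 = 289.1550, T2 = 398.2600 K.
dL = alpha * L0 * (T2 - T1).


dT = 109.1050 K
dL = 1.590000e-05 * 90.0610 * 109.1050 = 0.156235 m
L_final = 90.217235 m

dL = 0.156235 m


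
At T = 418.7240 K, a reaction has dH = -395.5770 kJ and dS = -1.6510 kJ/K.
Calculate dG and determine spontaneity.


T*dS = 418.7240 * -1.6510 = -691.3133 kJ
dG = -395.5770 + 691.3133 = 295.7363 kJ (non-spontaneous)

dG = 295.7363 kJ, non-spontaneous


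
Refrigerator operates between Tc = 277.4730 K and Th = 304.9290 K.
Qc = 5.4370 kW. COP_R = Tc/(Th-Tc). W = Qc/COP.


COP = 277.4730 / 27.4560 = 10.1061
W = 5.4370 / 10.1061 = 0.5380 kW

COP = 10.1061, W = 0.5380 kW


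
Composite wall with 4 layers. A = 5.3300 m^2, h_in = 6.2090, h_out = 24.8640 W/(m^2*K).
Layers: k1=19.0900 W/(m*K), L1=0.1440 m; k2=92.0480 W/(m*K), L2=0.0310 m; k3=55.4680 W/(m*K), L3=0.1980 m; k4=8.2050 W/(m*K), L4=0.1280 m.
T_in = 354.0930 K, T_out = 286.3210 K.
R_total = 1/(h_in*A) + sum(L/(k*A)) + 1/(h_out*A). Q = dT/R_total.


R_conv_in = 1/(6.2090*5.3300) = 0.0302
R_1 = 0.1440/(19.0900*5.3300) = 0.0014
R_2 = 0.0310/(92.0480*5.3300) = 6.3186e-05
R_3 = 0.1980/(55.4680*5.3300) = 0.0007
R_4 = 0.1280/(8.2050*5.3300) = 0.0029
R_conv_out = 1/(24.8640*5.3300) = 0.0075
R_total = 0.0428 K/W
Q = 67.7720 / 0.0428 = 1582.0627 W

R_total = 0.0428 K/W, Q = 1582.0627 W


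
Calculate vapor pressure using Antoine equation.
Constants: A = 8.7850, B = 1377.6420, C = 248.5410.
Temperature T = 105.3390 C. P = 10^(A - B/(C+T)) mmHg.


C+T = 353.8800
B/(C+T) = 3.8930
log10(P) = 8.7850 - 3.8930 = 4.8920
P = 10^4.8920 = 77989.5265 mmHg

77989.5265 mmHg


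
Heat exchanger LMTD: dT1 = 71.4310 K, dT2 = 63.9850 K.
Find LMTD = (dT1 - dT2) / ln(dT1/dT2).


dT1/dT2 = 1.1164
ln(dT1/dT2) = 0.1101
LMTD = 7.4460 / 0.1101 = 67.6397 K

67.6397 K


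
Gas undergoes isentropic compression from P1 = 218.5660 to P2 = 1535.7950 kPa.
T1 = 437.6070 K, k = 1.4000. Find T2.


(k-1)/k = 0.2857
(P2/P1)^exp = 1.7455
T2 = 437.6070 * 1.7455 = 763.8587 K

763.8587 K


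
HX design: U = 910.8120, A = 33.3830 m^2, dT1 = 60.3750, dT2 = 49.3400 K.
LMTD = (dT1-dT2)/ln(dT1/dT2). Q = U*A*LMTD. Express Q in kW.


LMTD = 54.6720 K
Q = 910.8120 * 33.3830 * 54.6720 = 1662337.5089 W = 1662.3375 kW

1662.3375 kW


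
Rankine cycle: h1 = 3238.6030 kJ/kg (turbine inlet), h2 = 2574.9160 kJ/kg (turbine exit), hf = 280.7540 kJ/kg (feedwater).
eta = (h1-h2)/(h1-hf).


W = 663.6870 kJ/kg
Q_in = 2957.8490 kJ/kg
eta = 0.2244 = 22.4382%

eta = 22.4382%


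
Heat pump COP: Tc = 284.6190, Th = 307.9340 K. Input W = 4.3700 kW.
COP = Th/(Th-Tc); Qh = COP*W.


COP = 307.9340 / 23.3150 = 13.2075
Qh = 13.2075 * 4.3700 = 57.7170 kW

COP = 13.2075, Qh = 57.7170 kW


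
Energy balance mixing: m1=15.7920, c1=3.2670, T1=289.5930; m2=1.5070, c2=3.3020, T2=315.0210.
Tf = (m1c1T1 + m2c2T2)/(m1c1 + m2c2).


num = 16508.3968
den = 56.5686
Tf = 291.8298 K

291.8298 K


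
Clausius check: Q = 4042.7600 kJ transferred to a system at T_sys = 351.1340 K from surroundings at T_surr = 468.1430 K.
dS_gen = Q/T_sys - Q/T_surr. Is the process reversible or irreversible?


dS_sys = 4042.7600/351.1340 = 11.5134 kJ/K
dS_surr = -4042.7600/468.1430 = -8.6357 kJ/K
dS_gen = 11.5134 - 8.6357 = 2.8777 kJ/K (irreversible)

dS_gen = 2.8777 kJ/K, irreversible


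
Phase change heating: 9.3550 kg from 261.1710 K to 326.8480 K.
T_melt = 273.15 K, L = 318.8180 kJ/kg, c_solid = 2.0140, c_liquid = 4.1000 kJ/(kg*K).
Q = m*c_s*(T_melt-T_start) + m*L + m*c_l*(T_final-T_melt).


Q1 (sensible, solid) = 9.3550 * 2.0140 * 11.9790 = 225.6960 kJ
Q2 (latent) = 9.3550 * 318.8180 = 2982.5424 kJ
Q3 (sensible, liquid) = 9.3550 * 4.1000 * 53.6980 = 2059.6136 kJ
Q_total = 5267.8520 kJ

5267.8520 kJ


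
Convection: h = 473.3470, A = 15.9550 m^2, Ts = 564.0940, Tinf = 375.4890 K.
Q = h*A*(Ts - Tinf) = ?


dT = 188.6050 K
Q = 473.3470 * 15.9550 * 188.6050 = 1424392.3725 W

1424392.3725 W


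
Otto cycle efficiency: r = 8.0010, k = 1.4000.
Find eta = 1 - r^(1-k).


r^(k-1) = 2.2975
eta = 1 - 1/2.2975 = 0.5647 = 56.4746%

56.4746%


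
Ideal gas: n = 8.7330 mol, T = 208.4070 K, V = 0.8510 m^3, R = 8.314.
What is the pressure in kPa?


P = nRT/V = 8.7330 * 8.314 * 208.4070 / 0.8510
= 15131.6324 / 0.8510 = 17781.0016 Pa = 17.7810 kPa

17.7810 kPa


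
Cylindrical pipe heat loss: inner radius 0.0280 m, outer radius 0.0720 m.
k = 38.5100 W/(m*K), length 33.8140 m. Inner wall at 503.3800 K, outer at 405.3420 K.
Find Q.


dT = 98.0380 K
ln(ro/ri) = 0.9445
Q = 2*pi*38.5100*33.8140*98.0380 / 0.9445 = 849297.9370 W

849297.9370 W


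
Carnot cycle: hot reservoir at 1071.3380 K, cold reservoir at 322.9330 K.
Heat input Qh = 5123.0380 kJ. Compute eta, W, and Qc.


eta = 1 - 322.9330/1071.3380 = 0.6986
W = 0.6986 * 5123.0380 = 3578.8026 kJ
Qc = 5123.0380 - 3578.8026 = 1544.2354 kJ

eta = 69.8570%, W = 3578.8026 kJ, Qc = 1544.2354 kJ


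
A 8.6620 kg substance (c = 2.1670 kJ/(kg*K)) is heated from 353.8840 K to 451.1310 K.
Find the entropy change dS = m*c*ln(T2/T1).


T2/T1 = 1.2748
ln(T2/T1) = 0.2428
dS = 8.6620 * 2.1670 * 0.2428 = 4.5573 kJ/K

4.5573 kJ/K


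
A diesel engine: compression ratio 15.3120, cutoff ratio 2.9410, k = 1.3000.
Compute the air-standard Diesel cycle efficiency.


r^(k-1) = 2.2673
rc^k = 4.0648
eta = 0.4643 = 46.4290%

46.4290%


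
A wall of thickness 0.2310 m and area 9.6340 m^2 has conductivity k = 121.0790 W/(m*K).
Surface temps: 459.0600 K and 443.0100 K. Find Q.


dT = 16.0500 K
Q = 121.0790 * 9.6340 * 16.0500 / 0.2310 = 81047.2949 W

81047.2949 W


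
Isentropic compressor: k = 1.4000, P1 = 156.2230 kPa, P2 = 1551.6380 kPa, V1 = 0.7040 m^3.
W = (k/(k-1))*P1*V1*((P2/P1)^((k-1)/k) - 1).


(k-1)/k = 0.2857
(P2/P1)^exp = 1.9269
W = 3.5000 * 156.2230 * 0.7040 * (1.9269 - 1) = 356.8135 kJ

356.8135 kJ


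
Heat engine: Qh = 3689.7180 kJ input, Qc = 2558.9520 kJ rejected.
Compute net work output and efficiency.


W = 3689.7180 - 2558.9520 = 1130.7660 kJ
eta = 1130.7660 / 3689.7180 = 0.3065 = 30.6464%

W = 1130.7660 kJ, eta = 30.6464%


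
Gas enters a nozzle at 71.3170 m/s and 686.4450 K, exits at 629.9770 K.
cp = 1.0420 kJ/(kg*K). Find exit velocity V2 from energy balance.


dT = 56.4680 K
2*cp*1000*dT = 117679.3120
V1^2 = 5086.1145
V2 = sqrt(122765.4265) = 350.3790 m/s

350.3790 m/s


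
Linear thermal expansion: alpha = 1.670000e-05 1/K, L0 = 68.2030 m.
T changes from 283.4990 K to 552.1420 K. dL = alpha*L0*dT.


dT = 268.6430 K
dL = 1.670000e-05 * 68.2030 * 268.6430 = 0.305982 m
L_final = 68.508982 m

dL = 0.305982 m


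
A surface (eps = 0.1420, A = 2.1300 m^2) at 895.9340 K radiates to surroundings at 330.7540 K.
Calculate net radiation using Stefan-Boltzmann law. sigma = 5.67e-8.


T^4 = 6.4432e+11
Tsurr^4 = 1.1968e+10
Q = 0.1420 * 5.67e-8 * 2.1300 * 6.3236e+11 = 10844.5724 W

10844.5724 W


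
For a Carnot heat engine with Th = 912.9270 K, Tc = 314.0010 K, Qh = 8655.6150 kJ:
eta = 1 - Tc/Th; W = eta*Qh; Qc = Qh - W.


eta = 1 - 314.0010/912.9270 = 0.6561
W = 0.6561 * 8655.6150 = 5678.5185 kJ
Qc = 8655.6150 - 5678.5185 = 2977.0965 kJ

eta = 65.6050%, W = 5678.5185 kJ, Qc = 2977.0965 kJ


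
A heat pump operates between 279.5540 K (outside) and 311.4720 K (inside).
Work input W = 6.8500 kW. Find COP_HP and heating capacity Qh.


COP = 311.4720 / 31.9180 = 9.7585
Qh = 9.7585 * 6.8500 = 66.8458 kW

COP = 9.7585, Qh = 66.8458 kW


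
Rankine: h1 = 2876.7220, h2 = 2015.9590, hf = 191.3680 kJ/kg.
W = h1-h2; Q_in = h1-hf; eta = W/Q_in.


W = 860.7630 kJ/kg
Q_in = 2685.3540 kJ/kg
eta = 0.3205 = 32.0540%

eta = 32.0540%


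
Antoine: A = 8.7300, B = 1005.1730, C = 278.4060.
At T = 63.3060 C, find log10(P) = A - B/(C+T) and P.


C+T = 341.7120
B/(C+T) = 2.9416
log10(P) = 8.7300 - 2.9416 = 5.7884
P = 10^5.7884 = 614356.6184 mmHg

614356.6184 mmHg


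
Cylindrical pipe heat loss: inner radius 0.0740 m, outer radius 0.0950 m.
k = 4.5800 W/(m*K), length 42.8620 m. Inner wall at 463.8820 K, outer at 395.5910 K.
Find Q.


dT = 68.2910 K
ln(ro/ri) = 0.2498
Q = 2*pi*4.5800*42.8620*68.2910 / 0.2498 = 337185.0453 W

337185.0453 W


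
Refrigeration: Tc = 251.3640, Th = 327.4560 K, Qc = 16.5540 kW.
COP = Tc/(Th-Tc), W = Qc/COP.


COP = 251.3640 / 76.0920 = 3.3034
W = 16.5540 / 3.3034 = 5.0112 kW

COP = 3.3034, W = 5.0112 kW


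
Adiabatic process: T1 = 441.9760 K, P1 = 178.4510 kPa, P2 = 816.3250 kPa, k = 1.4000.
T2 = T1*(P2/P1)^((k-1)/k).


(k-1)/k = 0.2857
(P2/P1)^exp = 1.5441
T2 = 441.9760 * 1.5441 = 682.4462 K

682.4462 K


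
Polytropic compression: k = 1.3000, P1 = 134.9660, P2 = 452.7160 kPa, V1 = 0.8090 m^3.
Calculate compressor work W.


(k-1)/k = 0.2308
(P2/P1)^exp = 1.3222
W = 4.3333 * 134.9660 * 0.8090 * (1.3222 - 1) = 152.4411 kJ

152.4411 kJ


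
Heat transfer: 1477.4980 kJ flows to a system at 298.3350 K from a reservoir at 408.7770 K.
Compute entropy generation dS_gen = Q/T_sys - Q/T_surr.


dS_sys = 1477.4980/298.3350 = 4.9525 kJ/K
dS_surr = -1477.4980/408.7770 = -3.6144 kJ/K
dS_gen = 4.9525 - 3.6144 = 1.3380 kJ/K (irreversible)

dS_gen = 1.3380 kJ/K, irreversible


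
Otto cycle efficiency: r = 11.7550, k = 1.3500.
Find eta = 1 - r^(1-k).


r^(k-1) = 2.3691
eta = 1 - 1/2.3691 = 0.5779 = 57.7893%

57.7893%


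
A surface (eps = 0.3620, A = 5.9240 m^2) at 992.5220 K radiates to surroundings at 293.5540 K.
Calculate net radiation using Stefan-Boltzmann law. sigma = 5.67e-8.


T^4 = 9.7042e+11
Tsurr^4 = 7.4259e+09
Q = 0.3620 * 5.67e-8 * 5.9240 * 9.6300e+11 = 117093.0501 W

117093.0501 W


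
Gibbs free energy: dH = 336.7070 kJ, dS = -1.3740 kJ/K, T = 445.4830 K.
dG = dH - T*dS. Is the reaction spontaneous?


T*dS = 445.4830 * -1.3740 = -612.0936 kJ
dG = 336.7070 + 612.0936 = 948.8006 kJ (non-spontaneous)

dG = 948.8006 kJ, non-spontaneous


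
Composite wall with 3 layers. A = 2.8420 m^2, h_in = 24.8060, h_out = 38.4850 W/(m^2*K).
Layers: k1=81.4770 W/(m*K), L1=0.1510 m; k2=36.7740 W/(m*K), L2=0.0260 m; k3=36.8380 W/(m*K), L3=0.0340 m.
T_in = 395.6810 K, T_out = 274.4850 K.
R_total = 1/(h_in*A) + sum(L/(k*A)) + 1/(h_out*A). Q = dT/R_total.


R_conv_in = 1/(24.8060*2.8420) = 0.0142
R_1 = 0.1510/(81.4770*2.8420) = 0.0007
R_2 = 0.0260/(36.7740*2.8420) = 0.0002
R_3 = 0.0340/(36.8380*2.8420) = 0.0003
R_conv_out = 1/(38.4850*2.8420) = 0.0091
R_total = 0.0246 K/W
Q = 121.1960 / 0.0246 = 4936.0538 W

R_total = 0.0246 K/W, Q = 4936.0538 W


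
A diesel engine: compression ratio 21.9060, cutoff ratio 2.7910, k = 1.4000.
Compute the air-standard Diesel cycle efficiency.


r^(k-1) = 3.4374
rc^k = 4.2079
eta = 0.6278 = 62.7806%

62.7806%


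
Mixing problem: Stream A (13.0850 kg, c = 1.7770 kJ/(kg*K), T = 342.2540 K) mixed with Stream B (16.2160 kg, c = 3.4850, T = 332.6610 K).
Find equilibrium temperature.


num = 26757.6967
den = 79.7648
Tf = 335.4574 K

335.4574 K


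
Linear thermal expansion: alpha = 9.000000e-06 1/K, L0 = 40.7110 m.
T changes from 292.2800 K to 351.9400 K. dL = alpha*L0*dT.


dT = 59.6600 K
dL = 9.000000e-06 * 40.7110 * 59.6600 = 0.021859 m
L_final = 40.732859 m

dL = 0.021859 m


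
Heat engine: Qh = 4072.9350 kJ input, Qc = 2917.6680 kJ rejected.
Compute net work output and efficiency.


W = 4072.9350 - 2917.6680 = 1155.2670 kJ
eta = 1155.2670 / 4072.9350 = 0.2836 = 28.3645%

W = 1155.2670 kJ, eta = 28.3645%


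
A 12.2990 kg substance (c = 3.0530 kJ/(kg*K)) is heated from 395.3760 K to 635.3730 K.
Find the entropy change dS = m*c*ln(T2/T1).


T2/T1 = 1.6070
ln(T2/T1) = 0.4744
dS = 12.2990 * 3.0530 * 0.4744 = 17.8122 kJ/K

17.8122 kJ/K


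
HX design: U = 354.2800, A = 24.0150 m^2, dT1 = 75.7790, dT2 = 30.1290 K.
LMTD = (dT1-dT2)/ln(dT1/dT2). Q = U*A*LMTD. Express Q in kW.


LMTD = 49.4941 K
Q = 354.2800 * 24.0150 * 49.4941 = 421097.0894 W = 421.0971 kW

421.0971 kW


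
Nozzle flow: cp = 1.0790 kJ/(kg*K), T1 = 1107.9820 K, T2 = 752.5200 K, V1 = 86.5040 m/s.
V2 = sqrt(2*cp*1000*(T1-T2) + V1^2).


dT = 355.4620 K
2*cp*1000*dT = 767086.9960
V1^2 = 7482.9420
V2 = sqrt(774569.9380) = 880.0966 m/s

880.0966 m/s


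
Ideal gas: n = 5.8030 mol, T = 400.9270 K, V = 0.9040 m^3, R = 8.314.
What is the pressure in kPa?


P = nRT/V = 5.8030 * 8.314 * 400.9270 / 0.9040
= 19343.1810 / 0.9040 = 21397.3241 Pa = 21.3973 kPa

21.3973 kPa


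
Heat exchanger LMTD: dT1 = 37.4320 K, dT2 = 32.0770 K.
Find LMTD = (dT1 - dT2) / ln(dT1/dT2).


dT1/dT2 = 1.1669
ln(dT1/dT2) = 0.1544
LMTD = 5.3550 / 0.1544 = 34.6856 K

34.6856 K


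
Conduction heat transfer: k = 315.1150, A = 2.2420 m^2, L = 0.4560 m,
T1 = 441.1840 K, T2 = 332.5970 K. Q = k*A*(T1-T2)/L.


dT = 108.5870 K
Q = 315.1150 * 2.2420 * 108.5870 / 0.4560 = 168235.5131 W

168235.5131 W


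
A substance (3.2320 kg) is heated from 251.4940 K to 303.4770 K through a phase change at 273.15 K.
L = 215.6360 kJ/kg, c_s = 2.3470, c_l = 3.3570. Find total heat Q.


Q1 (sensible, solid) = 3.2320 * 2.3470 * 21.6560 = 164.2717 kJ
Q2 (latent) = 3.2320 * 215.6360 = 696.9356 kJ
Q3 (sensible, liquid) = 3.2320 * 3.3570 * 30.3270 = 329.0426 kJ
Q_total = 1190.2498 kJ

1190.2498 kJ


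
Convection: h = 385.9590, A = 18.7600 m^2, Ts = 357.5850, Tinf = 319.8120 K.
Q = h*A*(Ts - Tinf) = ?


dT = 37.7730 K
Q = 385.9590 * 18.7600 * 37.7730 = 273498.8378 W

273498.8378 W


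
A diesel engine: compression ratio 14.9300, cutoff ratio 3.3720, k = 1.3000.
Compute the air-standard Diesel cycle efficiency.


r^(k-1) = 2.2502
rc^k = 4.8557
eta = 0.4443 = 44.4314%

44.4314%


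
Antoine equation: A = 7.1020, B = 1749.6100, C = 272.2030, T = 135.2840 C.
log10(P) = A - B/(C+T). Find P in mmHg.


C+T = 407.4870
B/(C+T) = 4.2937
log10(P) = 7.1020 - 4.2937 = 2.8083
P = 10^2.8083 = 643.1934 mmHg

643.1934 mmHg


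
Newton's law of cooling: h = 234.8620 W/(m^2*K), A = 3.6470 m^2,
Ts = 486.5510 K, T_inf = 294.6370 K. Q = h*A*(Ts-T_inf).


dT = 191.9140 K
Q = 234.8620 * 3.6470 * 191.9140 = 164382.3465 W

164382.3465 W


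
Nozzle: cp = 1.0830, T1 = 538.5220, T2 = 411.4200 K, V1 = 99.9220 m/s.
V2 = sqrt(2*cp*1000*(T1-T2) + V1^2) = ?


dT = 127.1020 K
2*cp*1000*dT = 275302.9320
V1^2 = 9984.4061
V2 = sqrt(285287.3381) = 534.1230 m/s

534.1230 m/s


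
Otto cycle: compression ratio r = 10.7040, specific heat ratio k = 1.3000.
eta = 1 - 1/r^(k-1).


r^(k-1) = 2.0364
eta = 1 - 1/2.0364 = 0.5089 = 50.8938%

50.8938%


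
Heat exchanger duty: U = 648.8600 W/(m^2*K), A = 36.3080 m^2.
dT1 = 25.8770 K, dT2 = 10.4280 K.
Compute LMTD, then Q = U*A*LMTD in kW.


LMTD = 16.9982 K
Q = 648.8600 * 36.3080 * 16.9982 = 400457.7377 W = 400.4577 kW

400.4577 kW


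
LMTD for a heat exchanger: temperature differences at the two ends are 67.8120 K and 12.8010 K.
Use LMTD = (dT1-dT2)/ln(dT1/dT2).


dT1/dT2 = 5.2974
ln(dT1/dT2) = 1.6672
LMTD = 55.0110 / 1.6672 = 32.9957 K

32.9957 K


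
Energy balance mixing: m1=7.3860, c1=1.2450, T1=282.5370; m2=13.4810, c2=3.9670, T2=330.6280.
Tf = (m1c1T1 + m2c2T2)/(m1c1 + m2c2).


num = 20279.7856
den = 62.6747
Tf = 323.5721 K

323.5721 K


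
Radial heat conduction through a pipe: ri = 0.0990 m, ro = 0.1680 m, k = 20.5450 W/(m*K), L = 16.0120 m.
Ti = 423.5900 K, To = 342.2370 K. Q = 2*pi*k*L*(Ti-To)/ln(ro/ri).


dT = 81.3530 K
ln(ro/ri) = 0.5288
Q = 2*pi*20.5450*16.0120*81.3530 / 0.5288 = 317963.6550 W

317963.6550 W


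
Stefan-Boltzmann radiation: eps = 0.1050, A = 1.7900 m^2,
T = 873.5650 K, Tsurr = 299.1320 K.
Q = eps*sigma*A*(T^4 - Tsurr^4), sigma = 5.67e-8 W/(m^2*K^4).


T^4 = 5.8235e+11
Tsurr^4 = 8.0067e+09
Q = 0.1050 * 5.67e-8 * 1.7900 * 5.7434e+11 = 6120.5966 W

6120.5966 W


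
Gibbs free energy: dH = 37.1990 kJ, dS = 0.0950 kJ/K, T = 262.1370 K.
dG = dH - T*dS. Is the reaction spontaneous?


T*dS = 262.1370 * 0.0950 = 24.9030 kJ
dG = 37.1990 - 24.9030 = 12.2960 kJ (non-spontaneous)

dG = 12.2960 kJ, non-spontaneous


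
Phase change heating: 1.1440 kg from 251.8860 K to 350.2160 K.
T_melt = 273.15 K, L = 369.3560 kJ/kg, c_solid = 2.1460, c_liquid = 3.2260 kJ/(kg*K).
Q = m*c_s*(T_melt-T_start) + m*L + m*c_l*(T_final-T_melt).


Q1 (sensible, solid) = 1.1440 * 2.1460 * 21.2640 = 52.2036 kJ
Q2 (latent) = 1.1440 * 369.3560 = 422.5433 kJ
Q3 (sensible, liquid) = 1.1440 * 3.2260 * 77.0660 = 284.4155 kJ
Q_total = 759.1624 kJ

759.1624 kJ


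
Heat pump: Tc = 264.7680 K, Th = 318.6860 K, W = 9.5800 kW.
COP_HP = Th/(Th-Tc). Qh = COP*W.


COP = 318.6860 / 53.9180 = 5.9106
Qh = 5.9106 * 9.5800 = 56.6232 kW

COP = 5.9106, Qh = 56.6232 kW


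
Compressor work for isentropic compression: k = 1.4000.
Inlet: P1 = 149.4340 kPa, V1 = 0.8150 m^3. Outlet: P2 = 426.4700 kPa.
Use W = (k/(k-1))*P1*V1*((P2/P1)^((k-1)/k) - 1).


(k-1)/k = 0.2857
(P2/P1)^exp = 1.3494
W = 3.5000 * 149.4340 * 0.8150 * (1.3494 - 1) = 148.9152 kJ

148.9152 kJ


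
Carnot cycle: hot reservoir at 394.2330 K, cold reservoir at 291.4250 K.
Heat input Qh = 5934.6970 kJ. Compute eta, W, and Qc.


eta = 1 - 291.4250/394.2330 = 0.2608
W = 0.2608 * 5934.6970 = 1547.6491 kJ
Qc = 5934.6970 - 1547.6491 = 4387.0479 kJ

eta = 26.0780%, W = 1547.6491 kJ, Qc = 4387.0479 kJ


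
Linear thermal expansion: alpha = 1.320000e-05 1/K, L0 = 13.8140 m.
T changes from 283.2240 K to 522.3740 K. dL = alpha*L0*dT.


dT = 239.1500 K
dL = 1.320000e-05 * 13.8140 * 239.1500 = 0.043608 m
L_final = 13.857608 m

dL = 0.043608 m


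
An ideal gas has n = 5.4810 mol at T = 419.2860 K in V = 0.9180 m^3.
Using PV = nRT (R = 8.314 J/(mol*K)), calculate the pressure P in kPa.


P = nRT/V = 5.4810 * 8.314 * 419.2860 / 0.9180
= 19106.4580 / 0.9180 = 20813.1351 Pa = 20.8131 kPa

20.8131 kPa


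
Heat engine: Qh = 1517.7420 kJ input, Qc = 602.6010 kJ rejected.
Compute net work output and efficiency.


W = 1517.7420 - 602.6010 = 915.1410 kJ
eta = 915.1410 / 1517.7420 = 0.6030 = 60.2962%

W = 915.1410 kJ, eta = 60.2962%


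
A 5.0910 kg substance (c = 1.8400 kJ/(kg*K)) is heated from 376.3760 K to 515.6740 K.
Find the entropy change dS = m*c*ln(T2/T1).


T2/T1 = 1.3701
ln(T2/T1) = 0.3149
dS = 5.0910 * 1.8400 * 0.3149 = 2.9497 kJ/K

2.9497 kJ/K


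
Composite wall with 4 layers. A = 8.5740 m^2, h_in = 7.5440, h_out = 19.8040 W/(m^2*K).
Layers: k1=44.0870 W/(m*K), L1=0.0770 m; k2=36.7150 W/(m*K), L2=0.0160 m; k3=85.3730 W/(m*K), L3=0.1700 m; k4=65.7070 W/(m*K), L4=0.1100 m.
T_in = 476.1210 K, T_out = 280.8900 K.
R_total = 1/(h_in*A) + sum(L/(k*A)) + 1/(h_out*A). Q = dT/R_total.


R_conv_in = 1/(7.5440*8.5740) = 0.0155
R_1 = 0.0770/(44.0870*8.5740) = 0.0002
R_2 = 0.0160/(36.7150*8.5740) = 5.0827e-05
R_3 = 0.1700/(85.3730*8.5740) = 0.0002
R_4 = 0.1100/(65.7070*8.5740) = 0.0002
R_conv_out = 1/(19.8040*8.5740) = 0.0059
R_total = 0.0220 K/W
Q = 195.2310 / 0.0220 = 8861.4419 W

R_total = 0.0220 K/W, Q = 8861.4419 W


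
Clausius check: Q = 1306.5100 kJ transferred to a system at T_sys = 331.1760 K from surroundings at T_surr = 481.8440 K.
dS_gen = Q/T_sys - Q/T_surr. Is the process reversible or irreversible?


dS_sys = 1306.5100/331.1760 = 3.9451 kJ/K
dS_surr = -1306.5100/481.8440 = -2.7115 kJ/K
dS_gen = 3.9451 - 2.7115 = 1.2336 kJ/K (irreversible)

dS_gen = 1.2336 kJ/K, irreversible


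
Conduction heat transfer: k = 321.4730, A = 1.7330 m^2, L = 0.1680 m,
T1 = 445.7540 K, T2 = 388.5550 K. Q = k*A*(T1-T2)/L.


dT = 57.1990 K
Q = 321.4730 * 1.7330 * 57.1990 / 0.1680 = 189680.2967 W

189680.2967 W


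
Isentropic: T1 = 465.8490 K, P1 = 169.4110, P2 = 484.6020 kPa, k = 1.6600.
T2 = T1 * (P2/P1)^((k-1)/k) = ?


(k-1)/k = 0.3976
(P2/P1)^exp = 1.5187
T2 = 465.8490 * 1.5187 = 707.4940 K

707.4940 K


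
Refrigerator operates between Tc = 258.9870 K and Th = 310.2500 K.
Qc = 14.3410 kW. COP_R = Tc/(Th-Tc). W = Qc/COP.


COP = 258.9870 / 51.2630 = 5.0521
W = 14.3410 / 5.0521 = 2.8386 kW

COP = 5.0521, W = 2.8386 kW


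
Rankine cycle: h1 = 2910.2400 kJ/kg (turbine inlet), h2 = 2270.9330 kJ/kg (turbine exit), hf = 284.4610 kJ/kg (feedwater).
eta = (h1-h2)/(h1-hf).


W = 639.3070 kJ/kg
Q_in = 2625.7790 kJ/kg
eta = 0.2435 = 24.3473%

eta = 24.3473%


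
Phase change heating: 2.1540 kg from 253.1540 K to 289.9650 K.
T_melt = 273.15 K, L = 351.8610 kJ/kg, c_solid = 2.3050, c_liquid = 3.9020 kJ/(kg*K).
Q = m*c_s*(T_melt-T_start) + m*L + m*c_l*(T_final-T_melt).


Q1 (sensible, solid) = 2.1540 * 2.3050 * 19.9960 = 99.2795 kJ
Q2 (latent) = 2.1540 * 351.8610 = 757.9086 kJ
Q3 (sensible, liquid) = 2.1540 * 3.9020 * 16.8150 = 141.3285 kJ
Q_total = 998.5167 kJ

998.5167 kJ


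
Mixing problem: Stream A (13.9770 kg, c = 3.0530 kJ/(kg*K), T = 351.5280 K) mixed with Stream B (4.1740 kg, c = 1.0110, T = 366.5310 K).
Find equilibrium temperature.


num = 16547.0551
den = 46.8917
Tf = 352.8782 K

352.8782 K


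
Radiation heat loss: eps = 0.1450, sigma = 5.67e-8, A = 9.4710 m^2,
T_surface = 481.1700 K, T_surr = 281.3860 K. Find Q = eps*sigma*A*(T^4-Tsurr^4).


T^4 = 5.3604e+10
Tsurr^4 = 6.2692e+09
Q = 0.1450 * 5.67e-8 * 9.4710 * 4.7334e+10 = 3685.7367 W

3685.7367 W


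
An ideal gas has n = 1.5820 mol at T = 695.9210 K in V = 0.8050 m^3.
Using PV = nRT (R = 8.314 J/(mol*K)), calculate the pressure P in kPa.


P = nRT/V = 1.5820 * 8.314 * 695.9210 / 0.8050
= 9153.2735 / 0.8050 = 11370.5261 Pa = 11.3705 kPa

11.3705 kPa


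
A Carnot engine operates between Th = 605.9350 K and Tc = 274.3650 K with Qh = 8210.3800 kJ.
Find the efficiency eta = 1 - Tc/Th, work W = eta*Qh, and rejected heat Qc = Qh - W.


eta = 1 - 274.3650/605.9350 = 0.5472
W = 0.5472 * 8210.3800 = 4492.7520 kJ
Qc = 8210.3800 - 4492.7520 = 3717.6280 kJ

eta = 54.7204%, W = 4492.7520 kJ, Qc = 3717.6280 kJ


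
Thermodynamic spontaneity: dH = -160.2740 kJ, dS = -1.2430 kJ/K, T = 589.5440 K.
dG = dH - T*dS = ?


T*dS = 589.5440 * -1.2430 = -732.8032 kJ
dG = -160.2740 + 732.8032 = 572.5292 kJ (non-spontaneous)

dG = 572.5292 kJ, non-spontaneous


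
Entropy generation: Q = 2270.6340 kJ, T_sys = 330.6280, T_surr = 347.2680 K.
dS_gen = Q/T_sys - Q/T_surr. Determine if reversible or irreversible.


dS_sys = 2270.6340/330.6280 = 6.8676 kJ/K
dS_surr = -2270.6340/347.2680 = -6.5386 kJ/K
dS_gen = 6.8676 - 6.5386 = 0.3291 kJ/K (irreversible)

dS_gen = 0.3291 kJ/K, irreversible


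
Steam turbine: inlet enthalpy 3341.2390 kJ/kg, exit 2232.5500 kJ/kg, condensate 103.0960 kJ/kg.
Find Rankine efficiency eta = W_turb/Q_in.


W = 1108.6890 kJ/kg
Q_in = 3238.1430 kJ/kg
eta = 0.3424 = 34.2384%

eta = 34.2384%


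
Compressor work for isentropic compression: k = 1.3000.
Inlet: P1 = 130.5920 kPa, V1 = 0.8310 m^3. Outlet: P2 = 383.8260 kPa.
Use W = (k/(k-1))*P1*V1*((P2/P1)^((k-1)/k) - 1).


(k-1)/k = 0.2308
(P2/P1)^exp = 1.2825
W = 4.3333 * 130.5920 * 0.8310 * (1.2825 - 1) = 132.8391 kJ

132.8391 kJ


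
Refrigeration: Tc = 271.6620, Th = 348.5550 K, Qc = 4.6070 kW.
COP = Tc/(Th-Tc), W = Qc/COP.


COP = 271.6620 / 76.8930 = 3.5330
W = 4.6070 / 3.5330 = 1.3040 kW

COP = 3.5330, W = 1.3040 kW


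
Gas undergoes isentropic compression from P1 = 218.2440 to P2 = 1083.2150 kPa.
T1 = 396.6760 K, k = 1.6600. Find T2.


(k-1)/k = 0.3976
(P2/P1)^exp = 1.8907
T2 = 396.6760 * 1.8907 = 750.0122 K

750.0122 K


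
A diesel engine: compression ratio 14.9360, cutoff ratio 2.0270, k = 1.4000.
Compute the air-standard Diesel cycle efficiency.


r^(k-1) = 2.9491
rc^k = 2.6890
eta = 0.6017 = 60.1669%

60.1669%


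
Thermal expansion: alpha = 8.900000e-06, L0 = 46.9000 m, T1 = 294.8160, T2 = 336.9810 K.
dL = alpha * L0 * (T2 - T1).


dT = 42.1650 K
dL = 8.900000e-06 * 46.9000 * 42.1650 = 0.017600 m
L_final = 46.917600 m

dL = 0.017600 m


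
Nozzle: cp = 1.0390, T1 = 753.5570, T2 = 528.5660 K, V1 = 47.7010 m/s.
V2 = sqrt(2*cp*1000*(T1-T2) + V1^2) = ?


dT = 224.9910 K
2*cp*1000*dT = 467531.2980
V1^2 = 2275.3854
V2 = sqrt(469806.6834) = 685.4245 m/s

685.4245 m/s


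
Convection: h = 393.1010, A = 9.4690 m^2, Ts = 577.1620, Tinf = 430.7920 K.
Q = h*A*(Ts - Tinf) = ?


dT = 146.3700 K
Q = 393.1010 * 9.4690 * 146.3700 = 544829.1530 W

544829.1530 W


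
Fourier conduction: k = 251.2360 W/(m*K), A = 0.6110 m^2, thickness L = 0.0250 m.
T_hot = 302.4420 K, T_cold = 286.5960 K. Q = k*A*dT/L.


dT = 15.8460 K
Q = 251.2360 * 0.6110 * 15.8460 / 0.0250 = 97297.7334 W

97297.7334 W


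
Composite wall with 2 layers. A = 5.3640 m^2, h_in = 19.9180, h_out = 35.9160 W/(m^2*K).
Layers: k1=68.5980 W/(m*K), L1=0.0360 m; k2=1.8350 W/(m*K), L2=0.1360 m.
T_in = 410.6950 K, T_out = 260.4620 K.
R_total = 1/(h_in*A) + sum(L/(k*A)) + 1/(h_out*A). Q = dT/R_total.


R_conv_in = 1/(19.9180*5.3640) = 0.0094
R_1 = 0.0360/(68.5980*5.3640) = 9.7837e-05
R_2 = 0.1360/(1.8350*5.3640) = 0.0138
R_conv_out = 1/(35.9160*5.3640) = 0.0052
R_total = 0.0285 K/W
Q = 150.2330 / 0.0285 = 5277.7607 W

R_total = 0.0285 K/W, Q = 5277.7607 W


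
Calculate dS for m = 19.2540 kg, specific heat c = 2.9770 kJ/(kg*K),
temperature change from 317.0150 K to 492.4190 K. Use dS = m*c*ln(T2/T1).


T2/T1 = 1.5533
ln(T2/T1) = 0.4404
dS = 19.2540 * 2.9770 * 0.4404 = 25.2423 kJ/K

25.2423 kJ/K


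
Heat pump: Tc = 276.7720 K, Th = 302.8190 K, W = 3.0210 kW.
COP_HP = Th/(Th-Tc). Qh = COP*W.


COP = 302.8190 / 26.0470 = 11.6259
Qh = 11.6259 * 3.0210 = 35.1217 kW

COP = 11.6259, Qh = 35.1217 kW


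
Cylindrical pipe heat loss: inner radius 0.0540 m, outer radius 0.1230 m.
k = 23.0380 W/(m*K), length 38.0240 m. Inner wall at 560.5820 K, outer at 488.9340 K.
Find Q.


dT = 71.6480 K
ln(ro/ri) = 0.8232
Q = 2*pi*23.0380*38.0240*71.6480 / 0.8232 = 479050.1614 W

479050.1614 W


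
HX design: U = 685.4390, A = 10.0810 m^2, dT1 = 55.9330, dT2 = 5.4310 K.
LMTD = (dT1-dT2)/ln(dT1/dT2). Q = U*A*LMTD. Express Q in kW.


LMTD = 21.6558 K
Q = 685.4390 * 10.0810 * 21.6558 = 149639.6331 W = 149.6396 kW

149.6396 kW


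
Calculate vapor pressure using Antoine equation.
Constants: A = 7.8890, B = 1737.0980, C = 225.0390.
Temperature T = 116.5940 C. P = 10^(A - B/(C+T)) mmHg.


C+T = 341.6330
B/(C+T) = 5.0847
log10(P) = 7.8890 - 5.0847 = 2.8043
P = 10^2.8043 = 637.2498 mmHg

637.2498 mmHg


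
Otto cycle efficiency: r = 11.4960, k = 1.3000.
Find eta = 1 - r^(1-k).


r^(k-1) = 2.0805
eta = 1 - 1/2.0805 = 0.5193 = 51.9342%

51.9342%


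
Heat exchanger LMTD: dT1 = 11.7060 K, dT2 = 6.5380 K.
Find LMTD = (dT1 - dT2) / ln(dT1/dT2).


dT1/dT2 = 1.7905
ln(dT1/dT2) = 0.5825
LMTD = 5.1680 / 0.5825 = 8.8726 K

8.8726 K


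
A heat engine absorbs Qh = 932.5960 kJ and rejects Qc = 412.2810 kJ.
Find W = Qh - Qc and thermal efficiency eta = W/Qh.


W = 932.5960 - 412.2810 = 520.3150 kJ
eta = 520.3150 / 932.5960 = 0.5579 = 55.7921%

W = 520.3150 kJ, eta = 55.7921%


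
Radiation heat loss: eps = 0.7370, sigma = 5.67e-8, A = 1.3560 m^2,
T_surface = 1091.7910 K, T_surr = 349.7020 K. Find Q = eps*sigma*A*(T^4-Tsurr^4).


T^4 = 1.4209e+12
Tsurr^4 = 1.4955e+10
Q = 0.7370 * 5.67e-8 * 1.3560 * 1.4059e+12 = 79665.9925 W

79665.9925 W


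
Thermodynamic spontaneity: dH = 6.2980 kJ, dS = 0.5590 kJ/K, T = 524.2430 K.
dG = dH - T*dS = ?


T*dS = 524.2430 * 0.5590 = 293.0518 kJ
dG = 6.2980 - 293.0518 = -286.7538 kJ (spontaneous)

dG = -286.7538 kJ, spontaneous


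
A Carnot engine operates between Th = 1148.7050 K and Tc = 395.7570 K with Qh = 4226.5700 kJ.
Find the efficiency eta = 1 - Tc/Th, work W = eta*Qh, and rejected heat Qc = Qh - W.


eta = 1 - 395.7570/1148.7050 = 0.6555
W = 0.6555 * 4226.5700 = 2770.4131 kJ
Qc = 4226.5700 - 2770.4131 = 1456.1569 kJ

eta = 65.5476%, W = 2770.4131 kJ, Qc = 1456.1569 kJ


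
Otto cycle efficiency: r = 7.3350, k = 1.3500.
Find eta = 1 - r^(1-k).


r^(k-1) = 2.0086
eta = 1 - 1/2.0086 = 0.5021 = 50.2137%

50.2137%


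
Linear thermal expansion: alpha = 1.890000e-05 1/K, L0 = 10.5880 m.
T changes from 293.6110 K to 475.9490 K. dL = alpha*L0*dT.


dT = 182.3380 K
dL = 1.890000e-05 * 10.5880 * 182.3380 = 0.036488 m
L_final = 10.624488 m

dL = 0.036488 m


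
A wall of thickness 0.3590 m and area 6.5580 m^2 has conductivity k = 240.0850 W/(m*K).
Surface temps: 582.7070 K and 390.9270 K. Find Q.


dT = 191.7800 K
Q = 240.0850 * 6.5580 * 191.7800 / 0.3590 = 841095.4917 W

841095.4917 W


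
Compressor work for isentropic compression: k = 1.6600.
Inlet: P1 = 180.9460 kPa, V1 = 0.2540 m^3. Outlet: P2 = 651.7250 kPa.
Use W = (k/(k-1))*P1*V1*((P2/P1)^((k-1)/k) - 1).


(k-1)/k = 0.3976
(P2/P1)^exp = 1.6644
W = 2.5152 * 180.9460 * 0.2540 * (1.6644 - 1) = 76.8060 kJ

76.8060 kJ


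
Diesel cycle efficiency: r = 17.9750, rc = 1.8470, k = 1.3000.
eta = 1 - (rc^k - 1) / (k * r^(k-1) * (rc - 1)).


r^(k-1) = 2.3790
rc^k = 2.2203
eta = 0.5342 = 53.4167%

53.4167%


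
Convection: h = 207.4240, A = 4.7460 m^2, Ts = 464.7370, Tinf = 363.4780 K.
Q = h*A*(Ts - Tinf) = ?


dT = 101.2590 K
Q = 207.4240 * 4.7460 * 101.2590 = 99682.8332 W

99682.8332 W


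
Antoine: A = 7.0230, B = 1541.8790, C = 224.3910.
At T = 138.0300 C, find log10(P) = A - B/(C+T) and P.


C+T = 362.4210
B/(C+T) = 4.2544
log10(P) = 7.0230 - 4.2544 = 2.7686
P = 10^2.7686 = 586.9668 mmHg

586.9668 mmHg


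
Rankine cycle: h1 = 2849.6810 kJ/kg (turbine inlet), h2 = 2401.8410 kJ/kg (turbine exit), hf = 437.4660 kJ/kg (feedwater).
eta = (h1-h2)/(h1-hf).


W = 447.8400 kJ/kg
Q_in = 2412.2150 kJ/kg
eta = 0.1857 = 18.5655%

eta = 18.5655%


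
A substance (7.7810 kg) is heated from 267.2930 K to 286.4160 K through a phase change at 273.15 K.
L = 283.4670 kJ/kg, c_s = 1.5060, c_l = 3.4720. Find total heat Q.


Q1 (sensible, solid) = 7.7810 * 1.5060 * 5.8570 = 68.6334 kJ
Q2 (latent) = 7.7810 * 283.4670 = 2205.6567 kJ
Q3 (sensible, liquid) = 7.7810 * 3.4720 * 13.2660 = 358.3894 kJ
Q_total = 2632.6795 kJ

2632.6795 kJ


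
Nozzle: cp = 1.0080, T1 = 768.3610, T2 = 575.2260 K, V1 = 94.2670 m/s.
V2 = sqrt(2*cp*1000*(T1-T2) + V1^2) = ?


dT = 193.1350 K
2*cp*1000*dT = 389360.1600
V1^2 = 8886.2673
V2 = sqrt(398246.4273) = 631.0677 m/s

631.0677 m/s


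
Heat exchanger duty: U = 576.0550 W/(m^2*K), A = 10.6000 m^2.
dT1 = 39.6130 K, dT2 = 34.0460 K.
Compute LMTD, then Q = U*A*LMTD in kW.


LMTD = 36.7593 K
Q = 576.0550 * 10.6000 * 36.7593 = 224458.8239 W = 224.4588 kW

224.4588 kW


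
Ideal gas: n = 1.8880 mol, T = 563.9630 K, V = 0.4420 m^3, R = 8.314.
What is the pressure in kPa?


P = nRT/V = 1.8880 * 8.314 * 563.9630 / 0.4420
= 8852.4325 / 0.4420 = 20028.1277 Pa = 20.0281 kPa

20.0281 kPa


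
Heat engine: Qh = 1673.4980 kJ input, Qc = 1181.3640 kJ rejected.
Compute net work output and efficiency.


W = 1673.4980 - 1181.3640 = 492.1340 kJ
eta = 492.1340 / 1673.4980 = 0.2941 = 29.4075%

W = 492.1340 kJ, eta = 29.4075%


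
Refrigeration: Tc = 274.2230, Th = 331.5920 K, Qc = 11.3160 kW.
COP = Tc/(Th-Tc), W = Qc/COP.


COP = 274.2230 / 57.3690 = 4.7800
W = 11.3160 / 4.7800 = 2.3674 kW

COP = 4.7800, W = 2.3674 kW


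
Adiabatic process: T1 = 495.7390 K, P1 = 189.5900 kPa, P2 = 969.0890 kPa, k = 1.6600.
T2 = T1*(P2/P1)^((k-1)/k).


(k-1)/k = 0.3976
(P2/P1)^exp = 1.9130
T2 = 495.7390 * 1.9130 = 948.3421 K

948.3421 K


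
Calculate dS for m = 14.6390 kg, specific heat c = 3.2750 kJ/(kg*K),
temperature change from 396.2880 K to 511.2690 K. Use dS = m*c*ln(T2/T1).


T2/T1 = 1.2901
ln(T2/T1) = 0.2548
dS = 14.6390 * 3.2750 * 0.2548 = 12.2136 kJ/K

12.2136 kJ/K


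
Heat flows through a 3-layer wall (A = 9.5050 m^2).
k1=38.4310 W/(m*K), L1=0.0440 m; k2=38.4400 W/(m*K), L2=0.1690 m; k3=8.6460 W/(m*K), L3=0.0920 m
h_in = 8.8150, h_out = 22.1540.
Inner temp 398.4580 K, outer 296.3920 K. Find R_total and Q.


R_conv_in = 1/(8.8150*9.5050) = 0.0119
R_1 = 0.0440/(38.4310*9.5050) = 0.0001
R_2 = 0.1690/(38.4400*9.5050) = 0.0005
R_3 = 0.0920/(8.6460*9.5050) = 0.0011
R_conv_out = 1/(22.1540*9.5050) = 0.0047
R_total = 0.0184 K/W
Q = 102.0660 / 0.0184 = 5551.1375 W

R_total = 0.0184 K/W, Q = 5551.1375 W


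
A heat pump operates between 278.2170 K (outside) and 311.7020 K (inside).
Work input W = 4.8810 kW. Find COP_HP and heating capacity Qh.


COP = 311.7020 / 33.4850 = 9.3087
Qh = 9.3087 * 4.8810 = 45.4358 kW

COP = 9.3087, Qh = 45.4358 kW


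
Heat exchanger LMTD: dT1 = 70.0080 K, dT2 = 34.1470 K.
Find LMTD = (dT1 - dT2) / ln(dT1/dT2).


dT1/dT2 = 2.0502
ln(dT1/dT2) = 0.7179
LMTD = 35.8610 / 0.7179 = 49.9502 K

49.9502 K


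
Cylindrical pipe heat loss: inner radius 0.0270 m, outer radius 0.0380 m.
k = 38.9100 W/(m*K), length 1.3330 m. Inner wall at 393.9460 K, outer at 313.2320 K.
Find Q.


dT = 80.7140 K
ln(ro/ri) = 0.3417
Q = 2*pi*38.9100*1.3330*80.7140 / 0.3417 = 76968.4061 W

76968.4061 W


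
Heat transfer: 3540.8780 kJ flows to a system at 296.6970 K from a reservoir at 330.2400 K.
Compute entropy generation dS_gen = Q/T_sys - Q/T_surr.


dS_sys = 3540.8780/296.6970 = 11.9343 kJ/K
dS_surr = -3540.8780/330.2400 = -10.7221 kJ/K
dS_gen = 11.9343 - 10.7221 = 1.2122 kJ/K (irreversible)

dS_gen = 1.2122 kJ/K, irreversible


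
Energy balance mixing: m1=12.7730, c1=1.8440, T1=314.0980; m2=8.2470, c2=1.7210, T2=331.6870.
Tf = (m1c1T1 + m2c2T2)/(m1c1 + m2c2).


num = 12105.7421
den = 37.7465
Tf = 320.7117 K

320.7117 K


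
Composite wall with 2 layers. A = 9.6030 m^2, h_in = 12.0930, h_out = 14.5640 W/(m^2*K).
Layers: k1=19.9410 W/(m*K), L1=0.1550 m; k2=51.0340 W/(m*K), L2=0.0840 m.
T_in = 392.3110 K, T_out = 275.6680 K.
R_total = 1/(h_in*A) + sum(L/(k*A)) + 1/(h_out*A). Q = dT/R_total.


R_conv_in = 1/(12.0930*9.6030) = 0.0086
R_1 = 0.1550/(19.9410*9.6030) = 0.0008
R_2 = 0.0840/(51.0340*9.6030) = 0.0002
R_conv_out = 1/(14.5640*9.6030) = 0.0072
R_total = 0.0167 K/W
Q = 116.6430 / 0.0167 = 6967.0720 W

R_total = 0.0167 K/W, Q = 6967.0720 W


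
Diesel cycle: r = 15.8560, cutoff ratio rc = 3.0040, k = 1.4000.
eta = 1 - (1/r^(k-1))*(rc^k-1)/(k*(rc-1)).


r^(k-1) = 3.0205
rc^k = 4.6642
eta = 0.5676 = 56.7606%

56.7606%


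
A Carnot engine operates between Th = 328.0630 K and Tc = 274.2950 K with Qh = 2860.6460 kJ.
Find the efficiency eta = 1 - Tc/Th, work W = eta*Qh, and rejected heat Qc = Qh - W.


eta = 1 - 274.2950/328.0630 = 0.1639
W = 0.1639 * 2860.6460 = 468.8466 kJ
Qc = 2860.6460 - 468.8466 = 2391.7994 kJ

eta = 16.3895%, W = 468.8466 kJ, Qc = 2391.7994 kJ
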